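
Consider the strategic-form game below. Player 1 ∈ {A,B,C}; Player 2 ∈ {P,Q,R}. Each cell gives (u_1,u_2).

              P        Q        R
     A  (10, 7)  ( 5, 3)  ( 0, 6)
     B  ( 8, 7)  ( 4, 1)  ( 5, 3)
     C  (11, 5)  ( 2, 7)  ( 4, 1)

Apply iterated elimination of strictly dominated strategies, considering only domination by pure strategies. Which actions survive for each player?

P2 drop R (P beats it: A:7>6 B:7>3 C:5>1)
P1 drop B (A beats it: P:10>8 Q:5>4)
P1→{A,C} P2→{P,Q}

Survivors P1:{A,C} P2:{P,Q}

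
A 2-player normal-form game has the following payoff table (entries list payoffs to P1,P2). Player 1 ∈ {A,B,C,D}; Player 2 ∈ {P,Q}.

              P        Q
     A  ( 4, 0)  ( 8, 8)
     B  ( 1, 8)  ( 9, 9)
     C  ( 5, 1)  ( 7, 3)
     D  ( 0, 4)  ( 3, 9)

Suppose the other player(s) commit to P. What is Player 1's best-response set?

BR_1 = {C}

u_1(A vs P) = 4
u_1(B vs P) = 1
u_1(C vs P) = 5
u_1(D vs P) = 0
max payoff 5 at {C}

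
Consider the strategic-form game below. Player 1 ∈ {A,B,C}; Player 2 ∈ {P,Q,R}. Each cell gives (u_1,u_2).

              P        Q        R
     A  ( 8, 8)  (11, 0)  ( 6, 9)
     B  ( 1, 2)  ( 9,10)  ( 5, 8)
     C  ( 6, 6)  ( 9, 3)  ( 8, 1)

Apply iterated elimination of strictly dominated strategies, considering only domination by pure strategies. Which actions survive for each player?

Remaining: P1:{A,C} P2:{P,R}

P1 drop B (A beats it: P:8>1 Q:11>9 R:6>5)
P2 drop Q (P beats it: A:8>0 C:6>3)
P1→{A,C} P2→{P,R}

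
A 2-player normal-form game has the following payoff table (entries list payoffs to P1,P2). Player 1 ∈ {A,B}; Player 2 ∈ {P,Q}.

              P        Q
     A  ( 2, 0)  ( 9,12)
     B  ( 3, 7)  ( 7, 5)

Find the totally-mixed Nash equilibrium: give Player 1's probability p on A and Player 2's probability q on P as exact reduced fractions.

P1 indiff ⇒ q·2+(1-q)·9 = q·3+(1-q)·7 ⇒ q(-1) = (1-q)(-2) ⇒ q = 2/3
P2 indiff ⇒ p·0+(1-p)·7 = p·12+(1-p)·5 ⇒ p(-12) = (1-p)(-2) ⇒ p = 1/7

(p,q) = (1/7, 2/3)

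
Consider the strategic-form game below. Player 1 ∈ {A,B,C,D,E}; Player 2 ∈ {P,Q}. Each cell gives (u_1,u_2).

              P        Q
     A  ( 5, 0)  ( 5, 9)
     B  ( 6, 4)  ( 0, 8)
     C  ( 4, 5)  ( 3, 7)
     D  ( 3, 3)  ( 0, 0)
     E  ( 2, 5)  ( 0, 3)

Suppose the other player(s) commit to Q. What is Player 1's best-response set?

BR_1 = {A}

u_1(A vs Q) = 5
u_1(B vs Q) = 0
u_1(C vs Q) = 3
u_1(D vs Q) = 0
u_1(E vs Q) = 0
max payoff 5 at {A}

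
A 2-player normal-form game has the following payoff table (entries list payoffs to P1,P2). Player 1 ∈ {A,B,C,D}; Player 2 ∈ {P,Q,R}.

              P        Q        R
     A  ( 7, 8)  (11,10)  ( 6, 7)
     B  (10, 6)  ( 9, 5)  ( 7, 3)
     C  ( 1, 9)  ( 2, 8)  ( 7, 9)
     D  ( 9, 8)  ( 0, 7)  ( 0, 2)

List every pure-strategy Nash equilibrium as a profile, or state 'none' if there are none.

Nash profiles: (A,Q), (B,P), (C,R)

(A,P): not NE [P1→B gives 10>7; P2→Q gives 10>8]
(A,Q): NE
(A,R): not NE [P1→C gives 7>6; P2→Q gives 10>7]
(B,P): NE
(B,Q): not NE [P1→A gives 11>9; P2→P gives 6>5]
(B,R): not NE [P2→P gives 6>3]
(C,P): not NE [P1→B gives 10>1]
(C,Q): not NE [P1→A gives 11>2; P2→R gives 9>8]
(C,R): NE
(D,P): not NE [P1→B gives 10>9]
(D,Q): not NE [P1→A gives 11>0; P2→P gives 8>7]
(D,R): not NE [P1→C gives 7>0; P2→P gives 8>2]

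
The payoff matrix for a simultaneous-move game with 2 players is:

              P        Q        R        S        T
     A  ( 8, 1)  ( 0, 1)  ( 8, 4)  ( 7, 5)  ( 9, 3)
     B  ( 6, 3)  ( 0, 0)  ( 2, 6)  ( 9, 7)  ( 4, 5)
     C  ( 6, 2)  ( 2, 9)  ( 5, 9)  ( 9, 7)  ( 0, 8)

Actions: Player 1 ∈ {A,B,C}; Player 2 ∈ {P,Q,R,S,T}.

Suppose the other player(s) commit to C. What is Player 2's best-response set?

u_2(P vs C) = 2
u_2(Q vs C) = 9
u_2(R vs C) = 9
u_2(S vs C) = 7
u_2(T vs C) = 8
max payoff 9 at {Q,R}

BR_2 = {Q,R}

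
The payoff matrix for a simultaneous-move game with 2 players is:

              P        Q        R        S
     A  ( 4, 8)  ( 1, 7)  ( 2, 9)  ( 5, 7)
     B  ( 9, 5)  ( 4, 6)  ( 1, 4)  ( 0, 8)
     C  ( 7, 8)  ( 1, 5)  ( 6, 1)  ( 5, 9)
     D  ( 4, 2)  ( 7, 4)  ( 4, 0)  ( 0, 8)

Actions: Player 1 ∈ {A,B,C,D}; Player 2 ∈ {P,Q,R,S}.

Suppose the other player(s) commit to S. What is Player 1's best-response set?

argmax u_1 = {A,C}

u_1(A vs S) = 5
u_1(B vs S) = 0
u_1(C vs S) = 5
u_1(D vs S) = 0
max payoff 5 at {A,C}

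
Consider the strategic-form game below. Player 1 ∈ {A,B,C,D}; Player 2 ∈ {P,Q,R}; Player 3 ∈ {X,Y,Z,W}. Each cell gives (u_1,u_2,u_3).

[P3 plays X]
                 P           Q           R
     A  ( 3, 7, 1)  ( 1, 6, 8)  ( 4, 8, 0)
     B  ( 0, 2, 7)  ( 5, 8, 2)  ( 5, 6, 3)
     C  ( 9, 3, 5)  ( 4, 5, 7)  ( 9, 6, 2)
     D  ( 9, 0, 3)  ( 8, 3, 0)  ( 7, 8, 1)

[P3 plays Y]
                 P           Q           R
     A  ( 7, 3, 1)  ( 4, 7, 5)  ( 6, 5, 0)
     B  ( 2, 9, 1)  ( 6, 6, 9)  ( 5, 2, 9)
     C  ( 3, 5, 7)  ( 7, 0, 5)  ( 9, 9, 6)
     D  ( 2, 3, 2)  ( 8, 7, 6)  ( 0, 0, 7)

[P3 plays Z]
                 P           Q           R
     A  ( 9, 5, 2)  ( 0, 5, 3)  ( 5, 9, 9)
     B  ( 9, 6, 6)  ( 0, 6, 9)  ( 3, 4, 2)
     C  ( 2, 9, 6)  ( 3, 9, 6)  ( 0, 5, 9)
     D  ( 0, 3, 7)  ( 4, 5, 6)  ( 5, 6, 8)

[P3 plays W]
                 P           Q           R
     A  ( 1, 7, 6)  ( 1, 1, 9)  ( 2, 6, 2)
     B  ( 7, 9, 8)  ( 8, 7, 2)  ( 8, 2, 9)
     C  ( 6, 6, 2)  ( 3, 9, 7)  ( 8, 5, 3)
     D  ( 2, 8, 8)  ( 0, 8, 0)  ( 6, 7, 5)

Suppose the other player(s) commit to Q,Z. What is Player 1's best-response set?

BR_1 = {D}

u_1(A vs Q,Z) = 0
u_1(B vs Q,Z) = 0
u_1(C vs Q,Z) = 3
u_1(D vs Q,Z) = 4
max payoff 4 at {D}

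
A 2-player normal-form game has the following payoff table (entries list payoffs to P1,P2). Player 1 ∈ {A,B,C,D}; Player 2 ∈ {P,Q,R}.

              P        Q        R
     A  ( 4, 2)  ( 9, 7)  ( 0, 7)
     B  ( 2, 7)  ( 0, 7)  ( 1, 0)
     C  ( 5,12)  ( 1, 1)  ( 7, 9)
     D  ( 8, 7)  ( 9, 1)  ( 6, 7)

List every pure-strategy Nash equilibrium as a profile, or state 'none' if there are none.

(A,P): not NE [P1→D gives 8>4; P2→R gives 7>2]
(A,Q): NE
(A,R): not NE [P1→C gives 7>0]
(B,P): not NE [P1→D gives 8>2]
(B,Q): not NE [P1→D gives 9>0]
(B,R): not NE [P1→C gives 7>1; P2→Q gives 7>0]
(C,P): not NE [P1→D gives 8>5]
(C,Q): not NE [P1→D gives 9>1; P2→P gives 12>1]
(C,R): not NE [P2→P gives 12>9]
(D,P): NE
(D,Q): not NE [P2→R gives 7>1]
(D,R): not NE [P1→C gives 7>6]

PSNE = {(A,Q), (D,P)}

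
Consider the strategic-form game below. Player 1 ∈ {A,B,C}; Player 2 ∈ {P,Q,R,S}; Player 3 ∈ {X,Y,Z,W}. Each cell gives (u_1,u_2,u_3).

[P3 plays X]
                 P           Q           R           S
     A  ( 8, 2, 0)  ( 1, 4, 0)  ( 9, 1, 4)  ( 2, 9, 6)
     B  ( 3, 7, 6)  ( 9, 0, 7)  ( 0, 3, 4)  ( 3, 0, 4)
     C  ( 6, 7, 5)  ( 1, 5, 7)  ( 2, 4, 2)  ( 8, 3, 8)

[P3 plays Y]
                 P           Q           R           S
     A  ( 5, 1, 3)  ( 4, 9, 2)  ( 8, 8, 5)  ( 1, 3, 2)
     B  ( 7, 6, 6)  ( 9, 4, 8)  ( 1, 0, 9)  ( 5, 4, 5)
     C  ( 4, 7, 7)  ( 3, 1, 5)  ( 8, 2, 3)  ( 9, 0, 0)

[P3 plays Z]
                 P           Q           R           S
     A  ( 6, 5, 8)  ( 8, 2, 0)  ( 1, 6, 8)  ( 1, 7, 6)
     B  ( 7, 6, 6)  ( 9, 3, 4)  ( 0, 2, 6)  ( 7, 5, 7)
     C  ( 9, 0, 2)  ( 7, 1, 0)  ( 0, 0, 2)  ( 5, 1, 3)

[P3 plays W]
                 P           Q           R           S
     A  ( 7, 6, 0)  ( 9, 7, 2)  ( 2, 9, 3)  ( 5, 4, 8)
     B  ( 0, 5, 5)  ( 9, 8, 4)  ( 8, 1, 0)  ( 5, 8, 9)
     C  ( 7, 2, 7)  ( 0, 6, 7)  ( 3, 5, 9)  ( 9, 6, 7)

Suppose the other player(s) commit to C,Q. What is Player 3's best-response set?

u_3(X vs C,Q) = 7
u_3(Y vs C,Q) = 5
u_3(Z vs C,Q) = 0
u_3(W vs C,Q) = 7
max payoff 7 at {X,W}

BR_3 = {X,W}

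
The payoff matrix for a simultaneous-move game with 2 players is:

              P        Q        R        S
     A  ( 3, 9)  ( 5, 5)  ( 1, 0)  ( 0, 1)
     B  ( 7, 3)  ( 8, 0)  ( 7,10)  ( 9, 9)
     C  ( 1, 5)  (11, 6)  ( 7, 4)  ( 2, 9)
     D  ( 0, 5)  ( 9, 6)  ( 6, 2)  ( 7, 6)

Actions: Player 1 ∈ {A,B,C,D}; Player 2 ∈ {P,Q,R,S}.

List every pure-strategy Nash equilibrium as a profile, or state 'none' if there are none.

(A,P): not NE [P1→B gives 7>3]
(A,Q): not NE [P1→C gives 11>5; P2→P gives 9>5]
(A,R): not NE [P1→C gives 7>1; P2→P gives 9>0]
(A,S): not NE [P1→B gives 9>0; P2→P gives 9>1]
(B,P): not NE [P2→R gives 10>3]
(B,Q): not NE [P1→C gives 11>8; P2→R gives 10>0]
(B,R): NE
(B,S): not NE [P2→R gives 10>9]
(C,P): not NE [P1→B gives 7>1; P2→S gives 9>5]
(C,Q): not NE [P2→S gives 9>6]
(C,R): not NE [P2→S gives 9>4]
(C,S): not NE [P1→B gives 9>2]
(D,P): not NE [P1→B gives 7>0; P2→S gives 6>5]
(D,Q): not NE [P1→C gives 11>9]
(D,R): not NE [P1→C gives 7>6; P2→S gives 6>2]
(D,S): not NE [P1→B gives 9>7]

Nash profiles: (B,R)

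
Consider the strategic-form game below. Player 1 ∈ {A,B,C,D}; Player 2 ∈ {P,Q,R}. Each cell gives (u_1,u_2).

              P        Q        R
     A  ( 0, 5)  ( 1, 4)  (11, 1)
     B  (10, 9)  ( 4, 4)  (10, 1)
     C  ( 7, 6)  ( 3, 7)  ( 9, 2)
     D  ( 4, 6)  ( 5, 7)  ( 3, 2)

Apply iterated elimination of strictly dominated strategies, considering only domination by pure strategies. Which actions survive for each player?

P1 drop C (B beats it: P:10>7 Q:4>3 R:10>9)
P2 drop R (P beats it: A:5>1 B:9>1 D:6>2)
P1 drop A (B beats it: P:10>0 Q:4>1)
P1→{B,D} P2→{P,Q}

Survivors P1:{B,D} P2:{P,Q}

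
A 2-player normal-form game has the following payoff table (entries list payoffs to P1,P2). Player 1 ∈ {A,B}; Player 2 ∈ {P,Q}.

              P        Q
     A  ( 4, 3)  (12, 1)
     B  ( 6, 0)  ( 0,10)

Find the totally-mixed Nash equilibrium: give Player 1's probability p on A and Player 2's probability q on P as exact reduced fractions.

P1 indiff ⇒ q·4+(1-q)·12 = q·6+(1-q)·0 ⇒ q(-2) = (1-q)(-12) ⇒ q = 6/7
P2 indiff ⇒ p·3+(1-p)·0 = p·1+(1-p)·10 ⇒ p(2) = (1-p)(10) ⇒ p = 5/6

p=5/6, q=6/7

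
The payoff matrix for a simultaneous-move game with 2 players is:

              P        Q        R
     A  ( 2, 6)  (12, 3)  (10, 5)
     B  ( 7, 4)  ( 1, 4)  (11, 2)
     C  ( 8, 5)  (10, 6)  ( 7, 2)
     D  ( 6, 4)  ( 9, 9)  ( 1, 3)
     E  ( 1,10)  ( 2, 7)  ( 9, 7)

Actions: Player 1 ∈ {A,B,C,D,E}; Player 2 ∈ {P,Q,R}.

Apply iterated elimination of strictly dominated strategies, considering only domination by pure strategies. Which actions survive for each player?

P1 drop D (C beats it: P:8>6 Q:10>9 R:7>1)
P1 drop E (A beats it: P:2>1 Q:12>2 R:10>9)
P2 drop R (P beats it: A:6>5 B:4>2 C:5>2)
P1 drop B (C beats it: P:8>7 Q:10>1)
P1→{A,C} P2→{P,Q}

Remaining: P1:{A,C} P2:{P,Q}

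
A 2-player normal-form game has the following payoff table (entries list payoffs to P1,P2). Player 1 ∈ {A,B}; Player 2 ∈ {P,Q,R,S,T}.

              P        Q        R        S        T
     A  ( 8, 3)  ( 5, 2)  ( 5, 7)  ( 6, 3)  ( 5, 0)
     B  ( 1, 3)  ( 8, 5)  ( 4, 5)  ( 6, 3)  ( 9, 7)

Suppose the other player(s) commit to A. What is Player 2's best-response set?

BR_2 = {R}

u_2(P vs A) = 3
u_2(Q vs A) = 2
u_2(R vs A) = 7
u_2(S vs A) = 3
u_2(T vs A) = 0
max payoff 7 at {R}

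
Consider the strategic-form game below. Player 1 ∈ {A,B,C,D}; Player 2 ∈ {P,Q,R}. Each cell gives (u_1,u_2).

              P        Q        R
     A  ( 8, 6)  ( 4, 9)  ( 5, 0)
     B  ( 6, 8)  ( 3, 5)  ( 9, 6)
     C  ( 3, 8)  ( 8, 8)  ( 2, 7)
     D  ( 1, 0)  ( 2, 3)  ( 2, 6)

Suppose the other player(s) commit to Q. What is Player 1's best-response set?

u_1(A vs Q) = 4
u_1(B vs Q) = 3
u_1(C vs Q) = 8
u_1(D vs Q) = 2
max payoff 8 at {C}

P1 best: {C}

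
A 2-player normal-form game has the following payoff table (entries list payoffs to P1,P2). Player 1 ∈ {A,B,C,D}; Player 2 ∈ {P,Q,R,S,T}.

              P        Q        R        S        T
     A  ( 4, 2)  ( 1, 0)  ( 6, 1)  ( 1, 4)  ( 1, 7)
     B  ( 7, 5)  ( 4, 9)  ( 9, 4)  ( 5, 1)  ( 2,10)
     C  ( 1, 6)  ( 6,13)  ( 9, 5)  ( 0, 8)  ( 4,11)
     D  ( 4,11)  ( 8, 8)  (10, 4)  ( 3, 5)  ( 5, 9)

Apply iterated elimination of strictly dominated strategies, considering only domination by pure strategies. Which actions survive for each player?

P1 drop A (B beats it: P:7>4 Q:4>1 R:9>6 S:5>1 T:2>1)
P1 drop C (D beats it: P:4>1 Q:8>6 R:10>9 S:3>0 T:5>4)
P2 drop Q (T beats it: B:10>9 D:9>8)
P2 drop R (P beats it: B:5>4 D:11>4)
P2 drop S (P beats it: B:5>1 D:11>5)
P1→{B,D} P2→{P,T}

Remaining: P1:{B,D} P2:{P,T}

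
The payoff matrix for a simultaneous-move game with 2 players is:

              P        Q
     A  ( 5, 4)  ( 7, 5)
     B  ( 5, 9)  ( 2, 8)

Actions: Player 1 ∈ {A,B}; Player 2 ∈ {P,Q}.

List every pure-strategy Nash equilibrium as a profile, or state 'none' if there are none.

(A,P): not NE [P2→Q gives 5>4]
(A,Q): NE
(B,P): NE
(B,Q): not NE [P1→A gives 7>2; P2→P gives 9>8]

NE set: (A,Q), (B,P)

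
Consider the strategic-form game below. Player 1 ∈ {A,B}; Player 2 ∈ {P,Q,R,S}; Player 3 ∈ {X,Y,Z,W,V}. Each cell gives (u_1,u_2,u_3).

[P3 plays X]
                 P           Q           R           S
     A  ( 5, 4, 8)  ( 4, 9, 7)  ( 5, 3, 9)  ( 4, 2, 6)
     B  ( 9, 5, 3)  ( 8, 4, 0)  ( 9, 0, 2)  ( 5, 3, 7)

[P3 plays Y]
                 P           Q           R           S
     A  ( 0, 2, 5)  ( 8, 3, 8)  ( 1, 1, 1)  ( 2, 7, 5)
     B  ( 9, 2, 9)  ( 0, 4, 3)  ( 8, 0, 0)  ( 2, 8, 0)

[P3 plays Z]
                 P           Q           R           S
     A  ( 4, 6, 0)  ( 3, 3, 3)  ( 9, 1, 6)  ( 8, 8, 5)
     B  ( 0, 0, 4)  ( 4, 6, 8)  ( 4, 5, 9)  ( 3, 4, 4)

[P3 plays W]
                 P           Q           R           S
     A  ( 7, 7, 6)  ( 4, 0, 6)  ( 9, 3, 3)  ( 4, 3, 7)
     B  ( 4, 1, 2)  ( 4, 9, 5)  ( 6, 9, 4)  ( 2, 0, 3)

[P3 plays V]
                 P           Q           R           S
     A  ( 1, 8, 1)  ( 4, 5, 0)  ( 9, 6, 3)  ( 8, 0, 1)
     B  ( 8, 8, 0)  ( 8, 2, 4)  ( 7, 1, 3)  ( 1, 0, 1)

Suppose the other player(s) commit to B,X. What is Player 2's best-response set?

argmax u_2 = {P}

u_2(P vs B,X) = 5
u_2(Q vs B,X) = 4
u_2(R vs B,X) = 0
u_2(S vs B,X) = 3
max payoff 5 at {P}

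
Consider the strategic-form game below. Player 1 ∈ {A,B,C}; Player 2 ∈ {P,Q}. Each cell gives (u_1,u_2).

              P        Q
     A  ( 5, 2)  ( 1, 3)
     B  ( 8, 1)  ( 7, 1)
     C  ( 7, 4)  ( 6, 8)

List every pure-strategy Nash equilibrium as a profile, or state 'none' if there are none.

Nash profiles: (B,P), (B,Q)

(A,P): not NE [P1→B gives 8>5; P2→Q gives 3>2]
(A,Q): not NE [P1→B gives 7>1]
(B,P): NE
(B,Q): NE
(C,P): not NE [P1→B gives 8>7; P2→Q gives 8>4]
(C,Q): not NE [P1→B gives 7>6]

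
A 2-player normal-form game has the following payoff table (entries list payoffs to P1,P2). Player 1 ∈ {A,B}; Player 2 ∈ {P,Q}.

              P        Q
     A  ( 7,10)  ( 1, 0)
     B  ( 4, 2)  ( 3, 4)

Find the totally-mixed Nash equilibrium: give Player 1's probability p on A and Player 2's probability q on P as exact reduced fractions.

P1 indiff ⇒ q·7+(1-q)·1 = q·4+(1-q)·3 ⇒ q(3) = (1-q)(2) ⇒ q = 2/5
P2 indiff ⇒ p·10+(1-p)·2 = p·0+(1-p)·4 ⇒ p(10) = (1-p)(2) ⇒ p = 1/6

(p,q) = (1/6, 2/5)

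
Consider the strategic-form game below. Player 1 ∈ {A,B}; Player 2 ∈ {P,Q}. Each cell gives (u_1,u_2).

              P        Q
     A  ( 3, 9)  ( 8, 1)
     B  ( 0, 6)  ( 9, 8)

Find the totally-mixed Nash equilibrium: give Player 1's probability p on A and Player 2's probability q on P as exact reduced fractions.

P1 indiff ⇒ q·3+(1-q)·8 = q·0+(1-q)·9 ⇒ q(3) = (1-q)(1) ⇒ q = 1/4
P2 indiff ⇒ p·9+(1-p)·6 = p·1+(1-p)·8 ⇒ p(8) = (1-p)(2) ⇒ p = 1/5

p=1/5, q=1/4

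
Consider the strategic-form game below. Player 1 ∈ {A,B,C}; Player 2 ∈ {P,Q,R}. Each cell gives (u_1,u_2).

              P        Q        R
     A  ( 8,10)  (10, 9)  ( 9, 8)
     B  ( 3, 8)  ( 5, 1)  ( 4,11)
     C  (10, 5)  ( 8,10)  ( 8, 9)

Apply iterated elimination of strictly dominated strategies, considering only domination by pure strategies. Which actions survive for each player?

P1 drop B (A beats it: P:8>3 Q:10>5 R:9>4)
P2 drop R (Q beats it: A:9>8 C:10>9)
P1→{A,C} P2→{P,Q}

Survivors P1:{A,C} P2:{P,Q}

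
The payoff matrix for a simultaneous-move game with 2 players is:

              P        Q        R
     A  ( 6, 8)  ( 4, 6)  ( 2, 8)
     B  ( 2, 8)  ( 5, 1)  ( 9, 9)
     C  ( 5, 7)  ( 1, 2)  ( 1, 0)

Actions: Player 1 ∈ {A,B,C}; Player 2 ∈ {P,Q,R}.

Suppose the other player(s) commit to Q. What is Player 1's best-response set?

BR_1 = {B}

u_1(A vs Q) = 4
u_1(B vs Q) = 5
u_1(C vs Q) = 1
max payoff 5 at {B}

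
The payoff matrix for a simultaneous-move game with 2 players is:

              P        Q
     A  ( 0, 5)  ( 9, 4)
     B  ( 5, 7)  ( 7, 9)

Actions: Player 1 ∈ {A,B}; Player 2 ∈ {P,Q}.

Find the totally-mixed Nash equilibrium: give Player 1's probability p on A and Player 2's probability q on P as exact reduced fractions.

P1 mixes 2/3 on A; P2 mixes 2/7 on P

P1 indiff ⇒ q·0+(1-q)·9 = q·5+(1-q)·7 ⇒ q(-5) = (1-q)(-2) ⇒ q = 2/7
P2 indiff ⇒ p·5+(1-p)·7 = p·4+(1-p)·9 ⇒ p(1) = (1-p)(2) ⇒ p = 2/3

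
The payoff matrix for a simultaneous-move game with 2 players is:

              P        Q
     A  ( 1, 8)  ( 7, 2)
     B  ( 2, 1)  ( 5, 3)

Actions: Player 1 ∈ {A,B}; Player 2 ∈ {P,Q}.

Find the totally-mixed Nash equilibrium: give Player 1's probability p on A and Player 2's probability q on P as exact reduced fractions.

P1 indiff ⇒ q·1+(1-q)·7 = q·2+(1-q)·5 ⇒ q(-1) = (1-q)(-2) ⇒ q = 2/3
P2 indiff ⇒ p·8+(1-p)·1 = p·2+(1-p)·3 ⇒ p(6) = (1-p)(2) ⇒ p = 1/4

p=1/4, q=2/3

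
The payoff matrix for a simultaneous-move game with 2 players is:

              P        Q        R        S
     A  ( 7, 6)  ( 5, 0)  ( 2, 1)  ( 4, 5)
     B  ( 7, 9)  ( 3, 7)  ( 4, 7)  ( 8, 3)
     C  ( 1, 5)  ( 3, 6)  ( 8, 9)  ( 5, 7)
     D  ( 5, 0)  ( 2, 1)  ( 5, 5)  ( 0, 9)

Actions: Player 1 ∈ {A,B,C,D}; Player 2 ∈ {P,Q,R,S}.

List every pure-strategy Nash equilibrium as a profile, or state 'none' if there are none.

(A,P): NE
(A,Q): not NE [P2→P gives 6>0]
(A,R): not NE [P1→C gives 8>2; P2→P gives 6>1]
(A,S): not NE [P1→B gives 8>4; P2→P gives 6>5]
(B,P): NE
(B,Q): not NE [P1→A gives 5>3; P2→P gives 9>7]
(B,R): not NE [P1→C gives 8>4; P2→P gives 9>7]
(B,S): not NE [P2→P gives 9>3]
(C,P): not NE [P1→B gives 7>1; P2→R gives 9>5]
(C,Q): not NE [P1→A gives 5>3; P2→R gives 9>6]
(C,R): NE
(C,S): not NE [P1→B gives 8>5; P2→R gives 9>7]
(D,P): not NE [P1→B gives 7>5; P2→S gives 9>0]
(D,Q): not NE [P1→A gives 5>2; P2→S gives 9>1]
(D,R): not NE [P1→C gives 8>5; P2→S gives 9>5]
(D,S): not NE [P1→B gives 8>0]

Nash profiles: (A,P), (B,P), (C,R)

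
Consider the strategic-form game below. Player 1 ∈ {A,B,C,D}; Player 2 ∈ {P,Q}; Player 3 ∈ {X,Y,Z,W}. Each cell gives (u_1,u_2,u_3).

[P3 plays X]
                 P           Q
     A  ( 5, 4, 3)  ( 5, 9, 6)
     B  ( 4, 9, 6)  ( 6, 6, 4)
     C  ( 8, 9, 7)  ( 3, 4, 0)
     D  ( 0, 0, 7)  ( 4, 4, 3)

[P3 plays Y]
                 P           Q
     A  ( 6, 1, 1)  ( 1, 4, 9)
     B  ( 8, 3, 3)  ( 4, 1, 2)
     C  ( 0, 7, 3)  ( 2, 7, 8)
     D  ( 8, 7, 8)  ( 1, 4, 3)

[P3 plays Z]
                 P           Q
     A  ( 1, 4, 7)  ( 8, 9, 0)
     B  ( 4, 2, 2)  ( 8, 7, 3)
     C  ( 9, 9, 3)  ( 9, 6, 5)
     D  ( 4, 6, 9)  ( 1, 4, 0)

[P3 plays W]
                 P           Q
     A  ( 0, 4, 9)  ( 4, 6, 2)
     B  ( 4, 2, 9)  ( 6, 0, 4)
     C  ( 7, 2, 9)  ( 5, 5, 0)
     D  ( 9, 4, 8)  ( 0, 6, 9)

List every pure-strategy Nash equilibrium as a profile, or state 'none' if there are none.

No pure NE.

(A,P,X): not NE [P1→C gives 8>5; P2→Q gives 9>4; P3→W gives 9>3]
(A,P,Y): not NE [P1→D gives 8>6; P2→Q gives 4>1; P3→W gives 9>1]
(A,P,Z): not NE [P1→C gives 9>1; P2→Q gives 9>4; P3→W gives 9>7]
(A,P,W): not NE [P1→D gives 9>0; P2→Q gives 6>4]
(A,Q,X): not NE [P1→B gives 6>5; P3→Y gives 9>6]
(A,Q,Y): not NE [P1→B gives 4>1]
(A,Q,Z): not NE [P1→C gives 9>8; P3→Y gives 9>0]
(A,Q,W): not NE [P1→B gives 6>4; P3→Y gives 9>2]
(B,P,X): not NE [P1→C gives 8>4; P3→W gives 9>6]
(B,P,Y): not NE [P3→W gives 9>3]
(B,P,Z): not NE [P1→C gives 9>4; P2→Q gives 7>2; P3→W gives 9>2]
(B,P,W): not NE [P1→D gives 9>4]
(B,Q,X): not NE [P2→P gives 9>6]
(B,Q,Y): not NE [P2→P gives 3>1; P3→W gives 4>2]
(B,Q,Z): not NE [P1→C gives 9>8; P3→W gives 4>3]
(B,Q,W): not NE [P2→P gives 2>0]
(C,P,X): not NE [P3→W gives 9>7]
(C,P,Y): not NE [P1→D gives 8>0; P3→W gives 9>3]
(C,P,Z): not NE [P3→W gives 9>3]
(C,P,W): not NE [P1→D gives 9>7; P2→Q gives 5>2]
(C,Q,X): not NE [P1→B gives 6>3; P2→P gives 9>4; P3→Y gives 8>0]
(C,Q,Y): not NE [P1→B gives 4>2]
(C,Q,Z): not NE [P2→P gives 9>6; P3→Y gives 8>5]
(C,Q,W): not NE [P1→B gives 6>5; P3→Y gives 8>0]
(D,P,X): not NE [P1→C gives 8>0; P2→Q gives 4>0; P3→Z gives 9>7]
(D,P,Y): not NE [P3→Z gives 9>8]
(D,P,Z): not NE [P1→C gives 9>4]
(D,P,W): not NE [P2→Q gives 6>4; P3→Z gives 9>8]
(D,Q,X): not NE [P1→B gives 6>4; P3→W gives 9>3]
(D,Q,Y): not NE [P1→B gives 4>1; P2→P gives 7>4; P3→W gives 9>3]
(D,Q,Z): not NE [P1→C gives 9>1; P2→P gives 6>4; P3→W gives 9>0]
(D,Q,W): not NE [P1→B gives 6>0]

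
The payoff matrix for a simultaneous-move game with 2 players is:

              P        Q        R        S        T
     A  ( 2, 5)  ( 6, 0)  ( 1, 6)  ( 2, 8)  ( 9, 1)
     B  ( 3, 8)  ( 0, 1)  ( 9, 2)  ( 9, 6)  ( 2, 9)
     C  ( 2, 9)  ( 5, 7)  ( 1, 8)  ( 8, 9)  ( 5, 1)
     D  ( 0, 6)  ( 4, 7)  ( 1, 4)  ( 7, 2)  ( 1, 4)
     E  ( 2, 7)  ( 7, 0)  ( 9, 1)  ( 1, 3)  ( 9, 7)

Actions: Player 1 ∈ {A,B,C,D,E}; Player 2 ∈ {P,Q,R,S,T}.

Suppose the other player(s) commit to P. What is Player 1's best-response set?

BR_1 = {B}

u_1(A vs P) = 2
u_1(B vs P) = 3
u_1(C vs P) = 2
u_1(D vs P) = 0
u_1(E vs P) = 2
max payoff 3 at {B}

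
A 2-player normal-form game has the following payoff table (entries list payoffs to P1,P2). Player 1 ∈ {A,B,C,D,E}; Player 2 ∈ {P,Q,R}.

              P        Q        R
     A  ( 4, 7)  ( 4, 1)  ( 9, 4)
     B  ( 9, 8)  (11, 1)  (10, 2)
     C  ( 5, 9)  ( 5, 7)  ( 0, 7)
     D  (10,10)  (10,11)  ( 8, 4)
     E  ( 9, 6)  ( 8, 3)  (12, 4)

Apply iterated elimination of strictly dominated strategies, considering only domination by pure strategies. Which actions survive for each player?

IESDS → P1:{B,D} P2:{P,Q}

P1 drop A (B beats it: P:9>4 Q:11>4 R:10>9)
P1 drop C (B beats it: P:9>5 Q:11>5 R:10>0)
P2 drop R (P beats it: B:8>2 D:10>4 E:6>4)
P1 drop E (D beats it: P:10>9 Q:10>8)
P1→{B,D} P2→{P,Q}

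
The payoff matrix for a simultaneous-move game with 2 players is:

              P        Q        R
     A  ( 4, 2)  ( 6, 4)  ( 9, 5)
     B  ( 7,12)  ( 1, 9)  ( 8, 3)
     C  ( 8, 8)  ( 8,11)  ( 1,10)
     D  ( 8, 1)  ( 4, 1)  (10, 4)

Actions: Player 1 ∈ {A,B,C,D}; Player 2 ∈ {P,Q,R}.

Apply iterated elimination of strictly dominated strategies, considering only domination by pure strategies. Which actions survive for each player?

IESDS → P1:{A,C,D} P2:{Q,R}

P1 drop B (D beats it: P:8>7 Q:4>1 R:10>8)
P2 drop P (R beats it: A:5>2 C:10>8 D:4>1)
P1→{A,C,D} P2→{Q,R}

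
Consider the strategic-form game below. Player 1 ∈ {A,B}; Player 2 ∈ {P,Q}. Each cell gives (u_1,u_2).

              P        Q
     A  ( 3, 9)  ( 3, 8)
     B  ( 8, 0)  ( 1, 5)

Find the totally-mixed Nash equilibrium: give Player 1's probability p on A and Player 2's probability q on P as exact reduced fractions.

(p,q) = (5/6, 2/7)

P1 indiff ⇒ q·3+(1-q)·3 = q·8+(1-q)·1 ⇒ q(-5) = (1-q)(-2) ⇒ q = 2/7
P2 indiff ⇒ p·9+(1-p)·0 = p·8+(1-p)·5 ⇒ p(1) = (1-p)(5) ⇒ p = 5/6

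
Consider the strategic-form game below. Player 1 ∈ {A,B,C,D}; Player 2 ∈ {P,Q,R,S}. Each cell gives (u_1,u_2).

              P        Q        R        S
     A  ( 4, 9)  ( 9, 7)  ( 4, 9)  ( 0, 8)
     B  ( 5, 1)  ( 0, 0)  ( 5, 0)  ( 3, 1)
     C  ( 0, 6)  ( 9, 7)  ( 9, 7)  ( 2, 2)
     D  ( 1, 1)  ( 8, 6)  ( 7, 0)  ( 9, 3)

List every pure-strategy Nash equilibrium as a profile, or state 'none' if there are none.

(A,P): not NE [P1→B gives 5>4]
(A,Q): not NE [P2→R gives 9>7]
(A,R): not NE [P1→C gives 9>4]
(A,S): not NE [P1→D gives 9>0; P2→R gives 9>8]
(B,P): NE
(B,Q): not NE [P1→C gives 9>0; P2→S gives 1>0]
(B,R): not NE [P1→C gives 9>5; P2→S gives 1>0]
(B,S): not NE [P1→D gives 9>3]
(C,P): not NE [P1→B gives 5>0; P2→R gives 7>6]
(C,Q): NE
(C,R): NE
(C,S): not NE [P1→D gives 9>2; P2→R gives 7>2]
(D,P): not NE [P1→B gives 5>1; P2→Q gives 6>1]
(D,Q): not NE [P1→C gives 9>8]
(D,R): not NE [P1→C gives 9>7; P2→Q gives 6>0]
(D,S): not NE [P2→Q gives 6>3]

NE set: (B,P), (C,Q), (C,R)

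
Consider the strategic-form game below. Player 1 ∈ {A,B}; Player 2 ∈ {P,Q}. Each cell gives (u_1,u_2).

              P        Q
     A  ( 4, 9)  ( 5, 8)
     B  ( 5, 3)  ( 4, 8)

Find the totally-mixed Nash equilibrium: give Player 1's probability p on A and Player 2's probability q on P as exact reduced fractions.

P1 indiff ⇒ q·4+(1-q)·5 = q·5+(1-q)·4 ⇒ q(-1) = (1-q)(-1) ⇒ q = 1/2
P2 indiff ⇒ p·9+(1-p)·3 = p·8+(1-p)·8 ⇒ p(1) = (1-p)(5) ⇒ p = 5/6

p=5/6, q=1/2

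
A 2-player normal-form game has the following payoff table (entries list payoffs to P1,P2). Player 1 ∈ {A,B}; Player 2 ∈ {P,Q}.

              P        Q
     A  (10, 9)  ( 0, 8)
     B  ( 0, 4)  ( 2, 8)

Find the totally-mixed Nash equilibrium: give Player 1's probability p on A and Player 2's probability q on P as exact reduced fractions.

P1 indiff ⇒ q·10+(1-q)·0 = q·0+(1-q)·2 ⇒ q(10) = (1-q)(2) ⇒ q = 1/6
P2 indiff ⇒ p·9+(1-p)·4 = p·8+(1-p)·8 ⇒ p(1) = (1-p)(4) ⇒ p = 4/5

(p,q) = (4/5, 1/6)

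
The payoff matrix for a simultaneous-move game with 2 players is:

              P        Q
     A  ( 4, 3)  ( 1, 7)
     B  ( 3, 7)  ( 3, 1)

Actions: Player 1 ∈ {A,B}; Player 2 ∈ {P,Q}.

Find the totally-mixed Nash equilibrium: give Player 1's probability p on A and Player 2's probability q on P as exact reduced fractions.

P1 indiff ⇒ q·4+(1-q)·1 = q·3+(1-q)·3 ⇒ q(1) = (1-q)(2) ⇒ q = 2/3
P2 indiff ⇒ p·3+(1-p)·7 = p·7+(1-p)·1 ⇒ p(-4) = (1-p)(-6) ⇒ p = 3/5

P1 mixes 3/5 on A; P2 mixes 2/3 on P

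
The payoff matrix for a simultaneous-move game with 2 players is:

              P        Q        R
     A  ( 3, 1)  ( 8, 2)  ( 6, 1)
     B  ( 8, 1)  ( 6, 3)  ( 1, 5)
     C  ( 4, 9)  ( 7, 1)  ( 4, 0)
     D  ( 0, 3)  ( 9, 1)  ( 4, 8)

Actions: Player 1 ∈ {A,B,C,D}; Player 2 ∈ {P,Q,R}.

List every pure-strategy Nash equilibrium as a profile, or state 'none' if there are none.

(A,P): not NE [P1→B gives 8>3; P2→Q gives 2>1]
(A,Q): not NE [P1→D gives 9>8]
(A,R): not NE [P2→Q gives 2>1]
(B,P): not NE [P2→R gives 5>1]
(B,Q): not NE [P1→D gives 9>6; P2→R gives 5>3]
(B,R): not NE [P1→A gives 6>1]
(C,P): not NE [P1→B gives 8>4]
(C,Q): not NE [P1→D gives 9>7; P2→P gives 9>1]
(C,R): not NE [P1→A gives 6>4; P2→P gives 9>0]
(D,P): not NE [P1→B gives 8>0; P2→R gives 8>3]
(D,Q): not NE [P2→R gives 8>1]
(D,R): not NE [P1→A gives 6>4]

No pure NE.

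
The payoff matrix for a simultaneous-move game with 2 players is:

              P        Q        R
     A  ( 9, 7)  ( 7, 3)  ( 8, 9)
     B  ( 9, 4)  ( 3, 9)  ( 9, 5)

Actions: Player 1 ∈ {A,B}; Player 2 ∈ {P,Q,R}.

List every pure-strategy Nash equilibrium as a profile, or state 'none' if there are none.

No pure NE.

(A,P): not NE [P2→R gives 9>7]
(A,Q): not NE [P2→R gives 9>3]
(A,R): not NE [P1→B gives 9>8]
(B,P): not NE [P2→Q gives 9>4]
(B,Q): not NE [P1→A gives 7>3]
(B,R): not NE [P2→Q gives 9>5]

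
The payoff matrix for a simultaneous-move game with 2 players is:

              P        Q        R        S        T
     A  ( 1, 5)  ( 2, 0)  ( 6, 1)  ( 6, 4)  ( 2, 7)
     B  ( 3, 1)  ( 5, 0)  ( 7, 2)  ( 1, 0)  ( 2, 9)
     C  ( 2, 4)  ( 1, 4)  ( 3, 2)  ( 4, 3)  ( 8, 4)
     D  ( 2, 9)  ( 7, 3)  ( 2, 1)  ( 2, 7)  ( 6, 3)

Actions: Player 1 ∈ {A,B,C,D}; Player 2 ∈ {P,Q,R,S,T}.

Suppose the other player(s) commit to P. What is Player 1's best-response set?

u_1(A vs P) = 1
u_1(B vs P) = 3
u_1(C vs P) = 2
u_1(D vs P) = 2
max payoff 3 at {B}

argmax u_1 = {B}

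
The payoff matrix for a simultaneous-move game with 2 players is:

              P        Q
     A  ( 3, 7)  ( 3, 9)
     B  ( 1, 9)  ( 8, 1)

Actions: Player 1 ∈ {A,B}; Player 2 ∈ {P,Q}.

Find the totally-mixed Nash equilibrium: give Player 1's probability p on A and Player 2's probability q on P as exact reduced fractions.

P1 indiff ⇒ q·3+(1-q)·3 = q·1+(1-q)·8 ⇒ q(2) = (1-q)(5) ⇒ q = 5/7
P2 indiff ⇒ p·7+(1-p)·9 = p·9+(1-p)·1 ⇒ p(-2) = (1-p)(-8) ⇒ p = 4/5

(p,q) = (4/5, 5/7)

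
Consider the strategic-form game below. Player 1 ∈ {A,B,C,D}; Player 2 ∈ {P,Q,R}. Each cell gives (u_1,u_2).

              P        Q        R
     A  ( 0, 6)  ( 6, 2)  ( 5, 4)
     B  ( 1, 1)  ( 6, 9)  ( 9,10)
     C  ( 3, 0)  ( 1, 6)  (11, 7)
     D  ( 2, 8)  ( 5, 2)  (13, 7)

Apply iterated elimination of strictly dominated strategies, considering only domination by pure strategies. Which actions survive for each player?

Remaining: P1:{C,D} P2:{P,R}

P2 drop Q (R beats it: A:4>2 B:10>9 C:7>6 D:7>2)
P1 drop A (B beats it: P:1>0 R:9>5)
P1 drop B (C beats it: P:3>1 R:11>9)
P1→{C,D} P2→{P,R}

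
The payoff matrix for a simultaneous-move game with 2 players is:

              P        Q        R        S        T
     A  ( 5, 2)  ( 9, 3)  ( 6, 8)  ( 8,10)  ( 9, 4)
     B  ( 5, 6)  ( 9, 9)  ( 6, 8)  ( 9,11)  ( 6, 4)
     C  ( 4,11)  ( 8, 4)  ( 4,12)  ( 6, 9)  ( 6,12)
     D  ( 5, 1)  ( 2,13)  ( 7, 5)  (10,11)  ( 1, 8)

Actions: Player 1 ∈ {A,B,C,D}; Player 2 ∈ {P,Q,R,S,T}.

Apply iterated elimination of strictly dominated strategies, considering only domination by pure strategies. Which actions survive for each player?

P1 drop C (A beats it: P:5>4 Q:9>8 R:6>4 S:8>6 T:9>6)
P2 drop P (Q beats it: A:3>2 B:9>6 D:13>1)
P2 drop R (S beats it: A:10>8 B:11>8 D:11>5)
P2 drop T (S beats it: A:10>4 B:11>4 D:11>8)
P1→{A,B,D} P2→{Q,S}

Survivors P1:{A,B,D} P2:{Q,S}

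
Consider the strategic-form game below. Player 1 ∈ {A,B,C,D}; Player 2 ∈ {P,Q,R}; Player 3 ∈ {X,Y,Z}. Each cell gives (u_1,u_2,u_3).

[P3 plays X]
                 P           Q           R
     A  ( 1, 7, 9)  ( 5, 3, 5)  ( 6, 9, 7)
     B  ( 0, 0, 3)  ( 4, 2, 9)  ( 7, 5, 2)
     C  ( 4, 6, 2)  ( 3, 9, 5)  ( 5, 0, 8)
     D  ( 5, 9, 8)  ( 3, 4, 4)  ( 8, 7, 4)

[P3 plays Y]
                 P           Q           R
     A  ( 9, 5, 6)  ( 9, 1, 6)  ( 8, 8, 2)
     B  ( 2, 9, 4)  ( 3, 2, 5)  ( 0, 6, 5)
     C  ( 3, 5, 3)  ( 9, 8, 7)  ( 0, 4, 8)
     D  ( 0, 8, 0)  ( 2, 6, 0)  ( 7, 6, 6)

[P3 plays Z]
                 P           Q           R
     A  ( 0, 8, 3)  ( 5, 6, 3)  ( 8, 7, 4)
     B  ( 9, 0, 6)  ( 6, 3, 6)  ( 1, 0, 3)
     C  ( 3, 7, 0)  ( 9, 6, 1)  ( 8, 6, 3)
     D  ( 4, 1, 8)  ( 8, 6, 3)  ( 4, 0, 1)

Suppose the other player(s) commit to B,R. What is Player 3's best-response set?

BR_3 = {Y}

u_3(X vs B,R) = 2
u_3(Y vs B,R) = 5
u_3(Z vs B,R) = 3
max payoff 5 at {Y}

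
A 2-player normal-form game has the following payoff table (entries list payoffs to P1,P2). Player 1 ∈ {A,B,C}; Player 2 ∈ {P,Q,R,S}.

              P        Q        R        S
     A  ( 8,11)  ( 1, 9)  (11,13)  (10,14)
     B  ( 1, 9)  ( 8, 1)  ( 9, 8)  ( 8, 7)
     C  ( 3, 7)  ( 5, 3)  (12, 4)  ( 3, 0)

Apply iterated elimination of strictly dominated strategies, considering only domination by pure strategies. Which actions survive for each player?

P2 drop Q (P beats it: A:11>9 B:9>1 C:7>3)
P1 drop B (A beats it: P:8>1 R:11>9 S:10>8)
P1→{A,C} P2→{P,R,S}

IESDS → P1:{A,C} P2:{P,R,S}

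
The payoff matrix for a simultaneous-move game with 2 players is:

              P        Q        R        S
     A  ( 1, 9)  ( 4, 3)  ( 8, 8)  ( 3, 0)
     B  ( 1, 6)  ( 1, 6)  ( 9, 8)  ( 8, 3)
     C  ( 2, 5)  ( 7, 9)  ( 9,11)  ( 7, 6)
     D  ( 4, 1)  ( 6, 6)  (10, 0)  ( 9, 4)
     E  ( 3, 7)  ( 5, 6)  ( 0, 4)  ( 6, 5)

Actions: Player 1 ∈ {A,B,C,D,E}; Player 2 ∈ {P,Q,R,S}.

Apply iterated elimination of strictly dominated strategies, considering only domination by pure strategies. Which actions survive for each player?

P1 drop A (C beats it: P:2>1 Q:7>4 R:9>8 S:7>3)
P1 drop B (D beats it: P:4>1 Q:6>1 R:10>9 S:9>8)
P1 drop E (D beats it: P:4>3 Q:6>5 R:10>0 S:9>6)
P2 drop P (Q beats it: C:9>5 D:6>1)
P2 drop S (Q beats it: C:9>6 D:6>4)
P1→{C,D} P2→{Q,R}

Survivors P1:{C,D} P2:{Q,R}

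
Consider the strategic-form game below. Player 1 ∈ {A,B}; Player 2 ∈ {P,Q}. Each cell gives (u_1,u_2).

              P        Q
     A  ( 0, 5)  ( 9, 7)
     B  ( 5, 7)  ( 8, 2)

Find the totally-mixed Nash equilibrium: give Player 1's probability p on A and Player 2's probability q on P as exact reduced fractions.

(p,q) = (5/7, 1/6)

P1 indiff ⇒ q·0+(1-q)·9 = q·5+(1-q)·8 ⇒ q(-5) = (1-q)(-1) ⇒ q = 1/6
P2 indiff ⇒ p·5+(1-p)·7 = p·7+(1-p)·2 ⇒ p(-2) = (1-p)(-5) ⇒ p = 5/7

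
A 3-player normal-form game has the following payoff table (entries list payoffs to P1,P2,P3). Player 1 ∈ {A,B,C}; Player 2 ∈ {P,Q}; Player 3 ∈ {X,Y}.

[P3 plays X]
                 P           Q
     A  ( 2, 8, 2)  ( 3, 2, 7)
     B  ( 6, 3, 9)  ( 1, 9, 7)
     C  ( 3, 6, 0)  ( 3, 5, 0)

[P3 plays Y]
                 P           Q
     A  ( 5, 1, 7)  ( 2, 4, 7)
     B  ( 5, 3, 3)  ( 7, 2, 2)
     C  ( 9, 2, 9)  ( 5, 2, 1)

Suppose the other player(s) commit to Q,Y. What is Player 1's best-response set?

P1 best: {B}

u_1(A vs Q,Y) = 2
u_1(B vs Q,Y) = 7
u_1(C vs Q,Y) = 5
max payoff 7 at {B}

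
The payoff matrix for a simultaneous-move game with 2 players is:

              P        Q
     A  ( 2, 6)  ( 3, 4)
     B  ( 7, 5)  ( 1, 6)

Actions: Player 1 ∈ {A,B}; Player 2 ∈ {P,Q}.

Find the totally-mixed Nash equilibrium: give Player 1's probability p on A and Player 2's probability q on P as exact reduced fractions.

P1 indiff ⇒ q·2+(1-q)·3 = q·7+(1-q)·1 ⇒ q(-5) = (1-q)(-2) ⇒ q = 2/7
P2 indiff ⇒ p·6+(1-p)·5 = p·4+(1-p)·6 ⇒ p(2) = (1-p)(1) ⇒ p = 1/3

p=1/3, q=2/7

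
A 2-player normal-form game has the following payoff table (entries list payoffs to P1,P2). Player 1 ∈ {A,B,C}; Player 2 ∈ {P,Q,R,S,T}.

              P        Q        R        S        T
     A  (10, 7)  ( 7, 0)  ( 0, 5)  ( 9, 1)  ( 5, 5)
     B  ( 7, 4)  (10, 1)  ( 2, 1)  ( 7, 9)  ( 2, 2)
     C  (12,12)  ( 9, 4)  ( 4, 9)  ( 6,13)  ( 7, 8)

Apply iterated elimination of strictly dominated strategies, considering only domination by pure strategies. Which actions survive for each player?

P2 drop Q (P beats it: A:7>0 B:4>1 C:12>4)
P2 drop R (P beats it: A:7>5 B:4>1 C:12>9)
P1 drop B (A beats it: P:10>7 S:9>7 T:5>2)
P2 drop T (P beats it: A:7>5 C:12>8)
P1→{A,C} P2→{P,S}

IESDS → P1:{A,C} P2:{P,S}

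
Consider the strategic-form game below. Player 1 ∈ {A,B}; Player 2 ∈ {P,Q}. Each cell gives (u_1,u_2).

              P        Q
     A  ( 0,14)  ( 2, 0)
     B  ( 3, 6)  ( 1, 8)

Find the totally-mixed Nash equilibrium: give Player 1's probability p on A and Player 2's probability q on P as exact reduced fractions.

P1 indiff ⇒ q·0+(1-q)·2 = q·3+(1-q)·1 ⇒ q(-3) = (1-q)(-1) ⇒ q = 1/4
P2 indiff ⇒ p·14+(1-p)·6 = p·0+(1-p)·8 ⇒ p(14) = (1-p)(2) ⇒ p = 1/8

p=1/8, q=1/4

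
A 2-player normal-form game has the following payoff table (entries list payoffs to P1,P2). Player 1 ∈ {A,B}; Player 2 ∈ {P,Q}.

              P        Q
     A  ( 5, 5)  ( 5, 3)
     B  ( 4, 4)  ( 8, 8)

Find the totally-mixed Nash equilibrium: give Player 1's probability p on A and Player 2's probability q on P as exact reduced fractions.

P1 mixes 2/3 on A; P2 mixes 3/4 on P

P1 indiff ⇒ q·5+(1-q)·5 = q·4+(1-q)·8 ⇒ q(1) = (1-q)(3) ⇒ q = 3/4
P2 indiff ⇒ p·5+(1-p)·4 = p·3+(1-p)·8 ⇒ p(2) = (1-p)(4) ⇒ p = 2/3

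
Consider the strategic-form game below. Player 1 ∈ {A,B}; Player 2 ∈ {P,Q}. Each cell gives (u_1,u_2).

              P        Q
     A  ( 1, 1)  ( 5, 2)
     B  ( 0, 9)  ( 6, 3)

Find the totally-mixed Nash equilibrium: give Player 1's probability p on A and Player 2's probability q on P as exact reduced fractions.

P1 mixes 6/7 on A; P2 mixes 1/2 on P

P1 indiff ⇒ q·1+(1-q)·5 = q·0+(1-q)·6 ⇒ q(1) = (1-q)(1) ⇒ q = 1/2
P2 indiff ⇒ p·1+(1-p)·9 = p·2+(1-p)·3 ⇒ p(-1) = (1-p)(-6) ⇒ p = 6/7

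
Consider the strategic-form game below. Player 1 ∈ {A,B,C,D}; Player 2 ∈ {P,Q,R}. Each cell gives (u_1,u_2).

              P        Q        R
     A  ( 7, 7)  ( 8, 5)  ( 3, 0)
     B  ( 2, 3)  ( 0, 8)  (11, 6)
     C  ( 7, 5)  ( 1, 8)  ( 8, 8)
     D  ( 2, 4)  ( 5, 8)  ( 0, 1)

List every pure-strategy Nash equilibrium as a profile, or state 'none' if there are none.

NE set: (A,P)

(A,P): NE
(A,Q): not NE [P2→P gives 7>5]
(A,R): not NE [P1→B gives 11>3; P2→P gives 7>0]
(B,P): not NE [P1→C gives 7>2; P2→Q gives 8>3]
(B,Q): not NE [P1→A gives 8>0]
(B,R): not NE [P2→Q gives 8>6]
(C,P): not NE [P2→R gives 8>5]
(C,Q): not NE [P1→A gives 8>1]
(C,R): not NE [P1→B gives 11>8]
(D,P): not NE [P1→C gives 7>2; P2→Q gives 8>4]
(D,Q): not NE [P1→A gives 8>5]
(D,R): not NE [P1→B gives 11>0; P2→Q gives 8>1]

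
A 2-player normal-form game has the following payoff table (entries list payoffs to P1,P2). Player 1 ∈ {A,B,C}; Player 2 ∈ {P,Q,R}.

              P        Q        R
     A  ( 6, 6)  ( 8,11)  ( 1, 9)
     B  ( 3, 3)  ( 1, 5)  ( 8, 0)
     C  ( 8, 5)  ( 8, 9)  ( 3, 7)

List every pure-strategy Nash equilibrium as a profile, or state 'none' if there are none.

(A,P): not NE [P1→C gives 8>6; P2→Q gives 11>6]
(A,Q): NE
(A,R): not NE [P1→B gives 8>1; P2→Q gives 11>9]
(B,P): not NE [P1→C gives 8>3; P2→Q gives 5>3]
(B,Q): not NE [P1→C gives 8>1]
(B,R): not NE [P2→Q gives 5>0]
(C,P): not NE [P2→Q gives 9>5]
(C,Q): NE
(C,R): not NE [P1→B gives 8>3; P2→Q gives 9>7]

NE set: (A,Q), (C,Q)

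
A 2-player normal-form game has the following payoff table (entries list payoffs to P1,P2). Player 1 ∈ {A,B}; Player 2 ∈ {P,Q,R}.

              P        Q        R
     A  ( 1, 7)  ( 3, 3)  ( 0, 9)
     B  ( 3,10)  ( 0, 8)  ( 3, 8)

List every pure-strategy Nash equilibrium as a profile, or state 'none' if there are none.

NE set: (B,P)

(A,P): not NE [P1→B gives 3>1; P2→R gives 9>7]
(A,Q): not NE [P2→R gives 9>3]
(A,R): not NE [P1→B gives 3>0]
(B,P): NE
(B,Q): not NE [P1→A gives 3>0; P2→P gives 10>8]
(B,R): not NE [P2→P gives 10>8]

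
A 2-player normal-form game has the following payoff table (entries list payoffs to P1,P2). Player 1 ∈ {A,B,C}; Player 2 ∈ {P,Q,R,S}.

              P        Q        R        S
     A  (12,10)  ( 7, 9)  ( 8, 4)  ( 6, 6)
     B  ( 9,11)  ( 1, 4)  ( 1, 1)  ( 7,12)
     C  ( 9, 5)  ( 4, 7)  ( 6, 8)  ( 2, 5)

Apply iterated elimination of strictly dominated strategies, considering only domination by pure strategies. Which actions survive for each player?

P1 drop C (A beats it: P:12>9 Q:7>4 R:8>6 S:6>2)
P2 drop Q (P beats it: A:10>9 B:11>4)
P2 drop R (P beats it: A:10>4 B:11>1)
P1→{A,B} P2→{P,S}

Survivors P1:{A,B} P2:{P,S}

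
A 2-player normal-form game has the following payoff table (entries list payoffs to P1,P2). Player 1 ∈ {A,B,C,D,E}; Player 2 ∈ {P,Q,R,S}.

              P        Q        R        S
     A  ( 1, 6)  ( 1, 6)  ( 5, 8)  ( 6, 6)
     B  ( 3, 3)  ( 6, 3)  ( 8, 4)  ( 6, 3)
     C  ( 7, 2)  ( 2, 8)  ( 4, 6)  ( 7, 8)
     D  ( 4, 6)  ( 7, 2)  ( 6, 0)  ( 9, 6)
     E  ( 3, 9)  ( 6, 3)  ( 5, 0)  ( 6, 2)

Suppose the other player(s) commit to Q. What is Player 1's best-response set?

argmax u_1 = {D}

u_1(A vs Q) = 1
u_1(B vs Q) = 6
u_1(C vs Q) = 2
u_1(D vs Q) = 7
u_1(E vs Q) = 6
max payoff 7 at {D}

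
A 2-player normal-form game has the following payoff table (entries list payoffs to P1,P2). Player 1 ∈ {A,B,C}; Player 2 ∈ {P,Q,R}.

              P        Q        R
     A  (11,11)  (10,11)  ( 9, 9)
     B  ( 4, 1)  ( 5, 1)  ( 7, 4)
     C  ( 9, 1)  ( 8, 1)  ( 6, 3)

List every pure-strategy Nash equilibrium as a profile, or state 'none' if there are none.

Nash profiles: (A,P), (A,Q)

(A,P): NE
(A,Q): NE
(A,R): not NE [P2→Q gives 11>9]
(B,P): not NE [P1→A gives 11>4; P2→R gives 4>1]
(B,Q): not NE [P1→A gives 10>5; P2→R gives 4>1]
(B,R): not NE [P1→A gives 9>7]
(C,P): not NE [P1→A gives 11>9; P2→R gives 3>1]
(C,Q): not NE [P1→A gives 10>8; P2→R gives 3>1]
(C,R): not NE [P1→A gives 9>6]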